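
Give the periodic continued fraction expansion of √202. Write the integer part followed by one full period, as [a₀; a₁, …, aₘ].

[14; 4, 1, 2, 2, 1, 4, 28]

a₀ = ⌊√202⌋ = 14.
With m₀=0, d₀=1 and mₖ₊₁ = dₖaₖ − mₖ, dₖ₊₁ = (n − mₖ₊₁²)/dₖ, aₖ₊₁ = ⌊(a₀+mₖ₊₁)/dₖ₊₁⌋:
  k=1: m=14, d=6, a=4
  k=2: m=10, d=17, a=1
  k=3: m=7, d=9, a=2
  k=4: m=11, d=9, a=2
  k=5: m=7, d=17, a=1
  k=6: m=10, d=6, a=4
  k=7: m=14, d=1, a=28
d=1 and a=2a₀=28 at k=7, so the next step gives (m, d) = (14, 6) again — its k=1 value — and the period has length 7.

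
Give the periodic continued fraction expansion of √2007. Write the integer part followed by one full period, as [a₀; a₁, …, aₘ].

a₀ = ⌊√2007⌋ = 44.
With m₀=0, d₀=1 and mₖ₊₁ = dₖaₖ − mₖ, dₖ₊₁ = (n − mₖ₊₁²)/dₖ, aₖ₊₁ = ⌊(a₀+mₖ₊₁)/dₖ₊₁⌋:
  k=1: m=44, d=71, a=1
  k=2: m=27, d=18, a=3
  k=3: m=27, d=71, a=1
  k=4: m=44, d=1, a=88
d=1 and a=2a₀=88 at k=4, so the next step gives (m, d) = (44, 71) again — its k=1 value — and the period has length 4.

[44; 1, 3, 1, 88]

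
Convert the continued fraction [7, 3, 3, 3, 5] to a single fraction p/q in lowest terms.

Fold from the inside: start with 5/1.
  3 + 1/5 = 16/5
  3 + 5/16 = 53/16
  3 + 16/53 = 175/53
  7 + 53/175 = 1278/175

1278/175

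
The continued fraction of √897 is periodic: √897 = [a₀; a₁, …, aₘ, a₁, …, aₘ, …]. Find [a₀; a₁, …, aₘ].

a₀ = ⌊√897⌋ = 29.
With m₀=0, d₀=1 and mₖ₊₁ = dₖaₖ − mₖ, dₖ₊₁ = (n − mₖ₊₁²)/dₖ, aₖ₊₁ = ⌊(a₀+mₖ₊₁)/dₖ₊₁⌋:
  k=1: m=29, d=56, a=1
  k=2: m=27, d=3, a=18
  k=3: m=27, d=56, a=1
  k=4: m=29, d=1, a=58
d=1 and a=2a₀=58 at k=4, so the next step gives (m, d) = (29, 56) again — its k=1 value — and the period has length 4.

[29; 1, 18, 1, 58]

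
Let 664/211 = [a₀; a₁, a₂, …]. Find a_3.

4

664 = 3·211 + 31   →  a_0 = 3
211 = 6·31 + 25   →  a_1 = 6
31 = 1·25 + 6   →  a_2 = 1
25 = 4·6 + 1   →  a_3 = 4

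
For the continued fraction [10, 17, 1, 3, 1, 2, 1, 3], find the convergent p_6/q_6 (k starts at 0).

Using pₖ = aₖpₖ₋₁ + pₖ₋₂, qₖ = aₖqₖ₋₁ + qₖ₋₂ (with p₋₁=1, p₋₂=0, q₋₁=0, q₋₂=1):
  k=0: a=10, p=10, q=1
  k=1: a=17, p=171, q=17
  k=2: a=1, p=181, q=18
  k=3: a=3, p=714, q=71
  k=4: a=1, p=895, q=89
  k=5: a=2, p=2504, q=249
  k=6: a=1, p=3399, q=338

3399/338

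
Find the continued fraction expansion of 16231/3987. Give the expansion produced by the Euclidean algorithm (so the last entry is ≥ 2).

[4; 14, 11, 3, 8]

16231 = 4·3987 + 283
3987 = 14·283 + 25
283 = 11·25 + 8
25 = 3·8 + 1
8 = 8·1 + 0  (stop)
So 16231/3987 = [4; 14, 11, 3, 8].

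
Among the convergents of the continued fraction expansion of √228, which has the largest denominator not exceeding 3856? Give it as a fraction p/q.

45601/3020

√228 = [15; 10, 30, …] (period length 2).
Convergents:
  p_0/q_0 = 15/1
  p_1/q_1 = 151/10
  p_2/q_2 = 4545/301
  p_3/q_3 = 45601/3020
  p_4/q_4 = 1372575/90901
q_3 = 3020 ≤ 3856 < 90901 = q_4, so the answer is 45601/3020.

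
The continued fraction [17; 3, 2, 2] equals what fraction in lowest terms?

Fold from the inside: start with 2/1.
  2 + 1/2 = 5/2
  3 + 2/5 = 17/5
  17 + 5/17 = 294/17

294/17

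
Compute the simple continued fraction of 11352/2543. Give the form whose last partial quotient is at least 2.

[4; 2, 6, 2, 4, 3, 6]

11352 = 4×2543 + 1180
2543 = 2×1180 + 183
1180 = 6×183 + 82
183 = 2×82 + 19
82 = 4×19 + 6
19 = 3×6 + 1
6 = 6×1 + 0  (stop)
So 11352/2543 = [4; 2, 6, 2, 4, 3, 6].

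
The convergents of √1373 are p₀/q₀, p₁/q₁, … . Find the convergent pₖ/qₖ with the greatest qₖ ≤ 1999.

25382/685

√1373 = [37; 18, 1, 1, 18, 74, …] (period length 5).
Convergents:
  p_0/q_0 = 37/1
  p_1/q_1 = 667/18
  p_2/q_2 = 704/19
  p_3/q_3 = 1371/37
  p_4/q_4 = 25382/685
  p_5/q_5 = 1879639/50727
q_4 = 685 ≤ 1999 < 50727 = q_5, so the answer is 25382/685.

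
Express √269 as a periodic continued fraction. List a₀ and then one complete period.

[16; 2, 2, 32]

a₀ = ⌊√269⌋ = 16.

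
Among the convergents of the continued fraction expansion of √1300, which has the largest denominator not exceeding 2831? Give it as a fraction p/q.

46764/1297

√1300 = [36; 18, 72, …] (period length 2).
Convergents:
  p_0/q_0 = 36/1
  p_1/q_1 = 649/18
  p_2/q_2 = 46764/1297
  p_3/q_3 = 842401/23364
q_2 = 1297 ≤ 2831 < 23364 = q_3, so the answer is 46764/1297.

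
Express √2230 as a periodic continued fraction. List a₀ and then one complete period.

[47; 4, 2, 18, 2, 4, 94]

a₀ = ⌊√2230⌋ = 47.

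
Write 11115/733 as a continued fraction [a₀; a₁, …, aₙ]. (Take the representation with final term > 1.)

11115 = 15×733 + 120
733 = 6×120 + 13
120 = 9×13 + 3
13 = 4×3 + 1
3 = 3×1 + 0  (stop)
So 11115/733 = [15; 6, 9, 4, 3].

[15; 6, 9, 4, 3]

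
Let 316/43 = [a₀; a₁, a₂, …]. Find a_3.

316 = 7·43 + 15   →  a_0 = 7
43 = 2·15 + 13   →  a_1 = 2
15 = 1·13 + 2   →  a_2 = 1
13 = 6·2 + 1   →  a_3 = 6

6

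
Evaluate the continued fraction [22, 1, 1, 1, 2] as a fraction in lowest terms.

181/8

Fold from the inside: start with 2/1.
  1 + 1/2 = 3/2
  1 + 2/3 = 5/3
  1 + 3/5 = 8/5
  22 + 5/8 = 181/8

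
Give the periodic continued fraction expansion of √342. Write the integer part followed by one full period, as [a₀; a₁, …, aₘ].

[18; 2, 36]

a₀ = ⌊√342⌋ = 18.
With m₀=0, d₀=1 and mₖ₊₁ = dₖaₖ − mₖ, dₖ₊₁ = (n − mₖ₊₁²)/dₖ, aₖ₊₁ = ⌊(a₀+mₖ₊₁)/dₖ₊₁⌋:
  k=1: m=18, d=18, a=2
  k=2: m=18, d=1, a=36
d=1 and a=2a₀=36 at k=2, so the next step gives (m, d) = (18, 18) again — its k=1 value — and the period has length 2.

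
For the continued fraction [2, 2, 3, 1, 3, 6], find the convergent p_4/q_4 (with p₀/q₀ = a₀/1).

Using pₖ = aₖpₖ₋₁ + pₖ₋₂, qₖ = aₖqₖ₋₁ + qₖ₋₂ (with p₋₁=1, p₋₂=0, q₋₁=0, q₋₂=1):
  k=0: a=2, p=2, q=1
  k=1: a=2, p=5, q=2
  k=2: a=3, p=17, q=7
  k=3: a=1, p=22, q=9
  k=4: a=3, p=83, q=34

83/34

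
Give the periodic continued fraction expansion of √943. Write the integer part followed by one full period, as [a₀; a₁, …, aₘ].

a₀ = ⌊√943⌋ = 30.

[30; 1, 2, 2, 2, 1, 60]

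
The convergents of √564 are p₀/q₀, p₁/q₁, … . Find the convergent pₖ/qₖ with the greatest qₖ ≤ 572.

13513/569

√564 = [23; 1, 2, 1, 46, …] (period length 4).
Convergents:
  p_0/q_0 = 23/1
  p_1/q_1 = 24/1
  p_2/q_2 = 71/3
  p_3/q_3 = 95/4
  p_4/q_4 = 4441/187
  p_5/q_5 = 4536/191
  p_6/q_6 = 13513/569
  p_7/q_7 = 18049/760
q_6 = 569 ≤ 572 < 760 = q_7, so the answer is 13513/569.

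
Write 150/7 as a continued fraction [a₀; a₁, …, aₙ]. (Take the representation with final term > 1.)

150 = 21·7 + 3
7 = 2·3 + 1
3 = 3·1 + 0  (stop)
So 150/7 = [21; 2, 3].

[21; 2, 3]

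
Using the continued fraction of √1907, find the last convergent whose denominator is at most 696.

17162/393

√1907 = [43; 1, 2, 43, 2, 1, 86, …] (period length 6).
Convergents:
  p_0/q_0 = 43/1
  p_1/q_1 = 44/1
  p_2/q_2 = 131/3
  p_3/q_3 = 5677/130
  p_4/q_4 = 11485/263
  p_5/q_5 = 17162/393
  p_6/q_6 = 1487417/34061
q_5 = 393 ≤ 696 < 34061 = q_6, so the answer is 17162/393.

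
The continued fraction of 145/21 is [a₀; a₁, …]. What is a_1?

145 = 6·21 + 19   →  a_0 = 6
21 = 1·19 + 2   →  a_1 = 1

1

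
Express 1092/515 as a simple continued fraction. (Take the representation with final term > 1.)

[2; 8, 3, 3, 1, 4]

1092 = 2*515 + 62
515 = 8*62 + 19
62 = 3*19 + 5
19 = 3*5 + 4
5 = 1*4 + 1
4 = 4*1 + 0  (stop)
So 1092/515 = [2; 8, 3, 3, 1, 4].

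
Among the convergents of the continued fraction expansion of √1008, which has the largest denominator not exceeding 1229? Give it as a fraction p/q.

32257/1016

√1008 = [31; 1, 2, 1, 62, …] (period length 4).
Convergents:
  p_0/q_0 = 31/1
  p_1/q_1 = 32/1
  p_2/q_2 = 95/3
  p_3/q_3 = 127/4
  p_4/q_4 = 7969/251
  p_5/q_5 = 8096/255
  p_6/q_6 = 24161/761
  p_7/q_7 = 32257/1016
  p_8/q_8 = 2024095/63753
q_7 = 1016 ≤ 1229 < 63753 = q_8, so the answer is 32257/1016.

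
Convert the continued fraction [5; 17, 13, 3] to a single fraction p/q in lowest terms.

3455/683

Fold from the inside: start with 3/1.
  13 + 1/3 = 40/3
  17 + 3/40 = 683/40
  5 + 40/683 = 3455/683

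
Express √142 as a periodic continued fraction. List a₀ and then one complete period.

a₀ = ⌊√142⌋ = 11.
With m₀=0, d₀=1 and mₖ₊₁ = dₖaₖ − mₖ, dₖ₊₁ = (n − mₖ₊₁²)/dₖ, aₖ₊₁ = ⌊(a₀+mₖ₊₁)/dₖ₊₁⌋:
  k=1: m=11, d=21, a=1
  k=2: m=10, d=2, a=10
  k=3: m=10, d=21, a=1
  k=4: m=11, d=1, a=22
d=1 and a=2a₀=22 at k=4, so the next step gives (m, d) = (11, 21) again — its k=1 value — and the period has length 4.

[11; 1, 10, 1, 22]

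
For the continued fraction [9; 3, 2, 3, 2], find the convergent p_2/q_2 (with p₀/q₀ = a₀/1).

Using pₖ = aₖpₖ₋₁ + pₖ₋₂, qₖ = aₖqₖ₋₁ + qₖ₋₂ (with p₋₁=1, p₋₂=0, q₋₁=0, q₋₂=1):
  k=0: a=9, p=9, q=1
  k=1: a=3, p=28, q=3
  k=2: a=2, p=65, q=7

65/7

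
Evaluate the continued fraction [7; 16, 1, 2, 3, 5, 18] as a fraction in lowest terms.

113643/16097

Fold from the inside: start with 18/1.
  5 + 1/18 = 91/18
  3 + 18/91 = 291/91
  2 + 91/291 = 673/291
  1 + 291/673 = 964/673
  16 + 673/964 = 16097/964
  7 + 964/16097 = 113643/16097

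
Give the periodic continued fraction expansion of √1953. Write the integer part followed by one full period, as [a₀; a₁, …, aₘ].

a₀ = ⌊√1953⌋ = 44.

[44; 5, 5, 3, 12, 3, 5, 5, 88]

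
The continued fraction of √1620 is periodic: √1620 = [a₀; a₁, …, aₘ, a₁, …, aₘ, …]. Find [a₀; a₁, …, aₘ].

a₀ = ⌊√1620⌋ = 40.

[40; 4, 80]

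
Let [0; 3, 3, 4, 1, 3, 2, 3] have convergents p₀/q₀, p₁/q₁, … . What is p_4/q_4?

Using pₖ = aₖpₖ₋₁ + pₖ₋₂, qₖ = aₖqₖ₋₁ + qₖ₋₂ (with p₋₁=1, p₋₂=0, q₋₁=0, q₋₂=1):
  k=0: a=0, p=0, q=1
  k=1: a=3, p=1, q=3
  k=2: a=3, p=3, q=10
  k=3: a=4, p=13, q=43
  k=4: a=1, p=16, q=53

16/53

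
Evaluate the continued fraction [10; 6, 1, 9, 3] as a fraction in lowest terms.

Fold from the inside: start with 3/1.
  9 + 1/3 = 28/3
  1 + 3/28 = 31/28
  6 + 28/31 = 214/31
  10 + 31/214 = 2171/214

2171/214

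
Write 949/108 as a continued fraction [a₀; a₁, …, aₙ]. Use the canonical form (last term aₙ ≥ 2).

[8; 1, 3, 1, 2, 3, 2]

949 = 8*108 + 85
108 = 1*85 + 23
85 = 3*23 + 16
23 = 1*16 + 7
16 = 2*7 + 2
7 = 3*2 + 1
2 = 2*1 + 0  (stop)
So 949/108 = [8; 1, 3, 1, 2, 3, 2].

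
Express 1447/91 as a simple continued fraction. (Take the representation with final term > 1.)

[15; 1, 9, 9]

1447 = 15*91 + 82
91 = 1*82 + 9
82 = 9*9 + 1
9 = 9*1 + 0  (stop)
So 1447/91 = [15; 1, 9, 9].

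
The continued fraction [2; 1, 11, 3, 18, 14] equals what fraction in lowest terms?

27814/9529

Fold from the inside: start with 14/1.
  18 + 1/14 = 253/14
  3 + 14/253 = 773/253
  11 + 253/773 = 8756/773
  1 + 773/8756 = 9529/8756
  2 + 8756/9529 = 27814/9529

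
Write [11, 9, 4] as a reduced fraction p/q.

411/37

Using pₖ = aₖpₖ₋₁ + pₖ₋₂ and qₖ = aₖqₖ₋₁ + qₖ₋₂:
  k=0: a=11, p=11, q=1
  k=1: a=9, p=100, q=9
  k=2: a=4, p=411, q=37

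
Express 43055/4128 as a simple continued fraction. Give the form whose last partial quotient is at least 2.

43055 = 10*4128 + 1775
4128 = 2*1775 + 578
1775 = 3*578 + 41
578 = 14*41 + 4
41 = 10*4 + 1
4 = 4*1 + 0  (stop)
So 43055/4128 = [10; 2, 3, 14, 10, 4].

[10; 2, 3, 14, 10, 4]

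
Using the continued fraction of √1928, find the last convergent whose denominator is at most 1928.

42460/967

√1928 = [43; 1, 9, 1, 86, …] (period length 4).
Convergents:
  p_0/q_0 = 43/1
  p_1/q_1 = 44/1
  p_2/q_2 = 439/10
  p_3/q_3 = 483/11
  p_4/q_4 = 41977/956
  p_5/q_5 = 42460/967
  p_6/q_6 = 424117/9659
q_5 = 967 ≤ 1928 < 9659 = q_6, so the answer is 42460/967.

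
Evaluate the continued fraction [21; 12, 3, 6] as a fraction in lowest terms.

Fold from the inside: start with 6/1.
  3 + 1/6 = 19/6
  12 + 6/19 = 234/19
  21 + 19/234 = 4933/234

4933/234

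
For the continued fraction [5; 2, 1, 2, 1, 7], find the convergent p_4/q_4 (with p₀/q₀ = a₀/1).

Using pₖ = aₖpₖ₋₁ + pₖ₋₂, qₖ = aₖqₖ₋₁ + qₖ₋₂ (with p₋₁=1, p₋₂=0, q₋₁=0, q₋₂=1):
  k=0: a=5, p=5, q=1
  k=1: a=2, p=11, q=2
  k=2: a=1, p=16, q=3
  k=3: a=2, p=43, q=8
  k=4: a=1, p=59, q=11

59/11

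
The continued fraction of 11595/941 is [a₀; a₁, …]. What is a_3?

2

11595 = 12·941 + 303   →  a_0 = 12
941 = 3·303 + 32   →  a_1 = 3
303 = 9·32 + 15   →  a_2 = 9
32 = 2·15 + 2   →  a_3 = 2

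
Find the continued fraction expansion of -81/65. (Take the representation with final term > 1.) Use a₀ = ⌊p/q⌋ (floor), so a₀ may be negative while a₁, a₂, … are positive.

-81 = -2*65 + 49
65 = 1*49 + 16
49 = 3*16 + 1
16 = 16*1 + 0  (stop)
So -81/65 = [-2; 1, 3, 16].

[-2; 1, 3, 16]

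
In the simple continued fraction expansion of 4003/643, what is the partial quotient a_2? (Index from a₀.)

2

4003 = 6·643 + 145   →  a_0 = 6
643 = 4·145 + 63   →  a_1 = 4
145 = 2·63 + 19   →  a_2 = 2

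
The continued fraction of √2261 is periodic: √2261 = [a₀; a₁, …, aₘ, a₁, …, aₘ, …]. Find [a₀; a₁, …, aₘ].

[47; 1, 1, 4, 1, 1, 94]

a₀ = ⌊√2261⌋ = 47.
With m₀=0, d₀=1 and mₖ₊₁ = dₖaₖ − mₖ, dₖ₊₁ = (n − mₖ₊₁²)/dₖ, aₖ₊₁ = ⌊(a₀+mₖ₊₁)/dₖ₊₁⌋:
  k=1: m=47, d=52, a=1
  k=2: m=5, d=43, a=1
  k=3: m=38, d=19, a=4
  k=4: m=38, d=43, a=1
  k=5: m=5, d=52, a=1
  k=6: m=47, d=1, a=94
d=1 and a=2a₀=94 at k=6, so the next step gives (m, d) = (47, 52) again — its k=1 value — and the period has length 6.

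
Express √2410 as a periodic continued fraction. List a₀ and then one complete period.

a₀ = ⌊√2410⌋ = 49.

[49; 10, 1, 8, 1, 10, 98]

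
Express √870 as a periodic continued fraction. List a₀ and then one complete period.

[29; 2, 58]

a₀ = ⌊√870⌋ = 29.
With m₀=0, d₀=1 and mₖ₊₁ = dₖaₖ − mₖ, dₖ₊₁ = (n − mₖ₊₁²)/dₖ, aₖ₊₁ = ⌊(a₀+mₖ₊₁)/dₖ₊₁⌋:
  k=1: m=29, d=29, a=2
  k=2: m=29, d=1, a=58
d=1 and a=2a₀=58 at k=2, so the next step gives (m, d) = (29, 29) again — its k=1 value — and the period has length 2.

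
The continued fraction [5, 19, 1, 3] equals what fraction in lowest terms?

Using pₖ = aₖpₖ₋₁ + pₖ₋₂ and qₖ = aₖqₖ₋₁ + qₖ₋₂:
  k=0: a=5, p=5, q=1
  k=1: a=19, p=96, q=19
  k=2: a=1, p=101, q=20
  k=3: a=3, p=399, q=79

399/79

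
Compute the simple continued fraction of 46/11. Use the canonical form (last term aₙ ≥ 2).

46 = 4*11 + 2
11 = 5*2 + 1
2 = 2*1 + 0  (stop)
So 46/11 = [4; 5, 2].

[4; 5, 2]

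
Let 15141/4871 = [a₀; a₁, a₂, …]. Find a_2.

15141 = 3·4871 + 528   →  a_0 = 3
4871 = 9·528 + 119   →  a_1 = 9
528 = 4·119 + 52   →  a_2 = 4

4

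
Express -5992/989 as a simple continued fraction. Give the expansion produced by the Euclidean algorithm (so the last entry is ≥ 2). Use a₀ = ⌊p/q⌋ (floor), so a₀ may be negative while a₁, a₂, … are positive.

[-7; 1, 16, 19, 3]

-5992 = -7·989 + 931
989 = 1·931 + 58
931 = 16·58 + 3
58 = 19·3 + 1
3 = 3·1 + 0  (stop)
So -5992/989 = [-7; 1, 16, 19, 3].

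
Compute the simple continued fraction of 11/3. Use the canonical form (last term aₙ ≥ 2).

[3; 1, 2]

11 = 3*3 + 2
3 = 1*2 + 1
2 = 2*1 + 0  (stop)
So 11/3 = [3; 1, 2].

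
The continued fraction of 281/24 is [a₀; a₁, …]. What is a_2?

281 = 11·24 + 17   →  a_0 = 11
24 = 1·17 + 7   →  a_1 = 1
17 = 2·7 + 3   →  a_2 = 2

2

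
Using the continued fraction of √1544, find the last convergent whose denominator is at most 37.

668/17

√1544 = [39; 3, 2, 2, 9, 2, 2, 3, 78, …] (period length 8).
Convergents:
  p_0/q_0 = 39/1
  p_1/q_1 = 118/3
  p_2/q_2 = 275/7
  p_3/q_3 = 668/17
  p_4/q_4 = 6287/160
q_3 = 17 ≤ 37 < 160 = q_4, so the answer is 668/17.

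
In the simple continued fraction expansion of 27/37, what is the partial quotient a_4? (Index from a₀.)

2

27 = 0·37 + 27   →  a_0 = 0
37 = 1·27 + 10   →  a_1 = 1
27 = 2·10 + 7   →  a_2 = 2
10 = 1·7 + 3   →  a_3 = 1
7 = 2·3 + 1   →  a_4 = 2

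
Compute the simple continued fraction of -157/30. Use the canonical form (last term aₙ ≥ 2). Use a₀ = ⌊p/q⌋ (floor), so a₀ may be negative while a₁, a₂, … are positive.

-157 = -6*30 + 23
30 = 1*23 + 7
23 = 3*7 + 2
7 = 3*2 + 1
2 = 2*1 + 0  (stop)
So -157/30 = [-6; 1, 3, 3, 2].

[-6; 1, 3, 3, 2]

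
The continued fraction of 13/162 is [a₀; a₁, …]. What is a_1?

12

13 = 0·162 + 13   →  a_0 = 0
162 = 12·13 + 6   →  a_1 = 12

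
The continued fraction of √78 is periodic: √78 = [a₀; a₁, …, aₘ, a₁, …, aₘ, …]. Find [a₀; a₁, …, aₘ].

a₀ = ⌊√78⌋ = 8.
With m₀=0, d₀=1 and mₖ₊₁ = dₖaₖ − mₖ, dₖ₊₁ = (n − mₖ₊₁²)/dₖ, aₖ₊₁ = ⌊(a₀+mₖ₊₁)/dₖ₊₁⌋:
  k=1: m=8, d=14, a=1
  k=2: m=6, d=3, a=4
  k=3: m=6, d=14, a=1
  k=4: m=8, d=1, a=16
d=1 and a=2a₀=16 at k=4, so the next step gives (m, d) = (8, 14) again — its k=1 value — and the period has length 4.

[8; 1, 4, 1, 16]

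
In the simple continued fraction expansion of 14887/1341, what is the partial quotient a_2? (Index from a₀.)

14887 = 11·1341 + 136   →  a_0 = 11
1341 = 9·136 + 117   →  a_1 = 9
136 = 1·117 + 19   →  a_2 = 1

1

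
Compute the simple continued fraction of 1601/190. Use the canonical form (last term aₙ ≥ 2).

[8; 2, 2, 1, 8, 3]

1601 = 8×190 + 81
190 = 2×81 + 28
81 = 2×28 + 25
28 = 1×25 + 3
25 = 8×3 + 1
3 = 3×1 + 0  (stop)
So 1601/190 = [8; 2, 2, 1, 8, 3].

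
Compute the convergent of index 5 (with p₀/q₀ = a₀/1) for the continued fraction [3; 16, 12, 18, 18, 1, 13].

203644/66503

Using pₖ = aₖpₖ₋₁ + pₖ₋₂, qₖ = aₖqₖ₋₁ + qₖ₋₂ (with p₋₁=1, p₋₂=0, q₋₁=0, q₋₂=1):
  k=0: a=3, p=3, q=1
  k=1: a=16, p=49, q=16
  k=2: a=12, p=591, q=193
  k=3: a=18, p=10687, q=3490
  k=4: a=18, p=192957, q=63013
  k=5: a=1, p=203644, q=66503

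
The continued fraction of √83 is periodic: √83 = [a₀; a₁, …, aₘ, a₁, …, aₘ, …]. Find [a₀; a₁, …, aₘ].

[9; 9, 18]

a₀ = ⌊√83⌋ = 9.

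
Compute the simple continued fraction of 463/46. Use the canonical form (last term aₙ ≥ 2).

[10; 15, 3]

463 = 10·46 + 3
46 = 15·3 + 1
3 = 3·1 + 0  (stop)
So 463/46 = [10; 15, 3].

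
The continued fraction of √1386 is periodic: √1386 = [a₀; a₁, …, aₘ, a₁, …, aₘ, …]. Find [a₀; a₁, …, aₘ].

[37; 4, 2, 1, 2, 1, 2, 4, 74]

a₀ = ⌊√1386⌋ = 37.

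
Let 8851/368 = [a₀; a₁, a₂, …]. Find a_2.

2

8851 = 24·368 + 19   →  a_0 = 24
368 = 19·19 + 7   →  a_1 = 19
19 = 2·7 + 5   →  a_2 = 2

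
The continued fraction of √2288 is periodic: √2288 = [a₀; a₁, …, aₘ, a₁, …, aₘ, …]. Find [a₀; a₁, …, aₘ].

a₀ = ⌊√2288⌋ = 47.
With m₀=0, d₀=1 and mₖ₊₁ = dₖaₖ − mₖ, dₖ₊₁ = (n − mₖ₊₁²)/dₖ, aₖ₊₁ = ⌊(a₀+mₖ₊₁)/dₖ₊₁⌋:
  k=1: m=47, d=79, a=1
  k=2: m=32, d=16, a=4
  k=3: m=32, d=79, a=1
  k=4: m=47, d=1, a=94
d=1 and a=2a₀=94 at k=4, so the next step gives (m, d) = (47, 79) again — its k=1 value — and the period has length 4.

[47; 1, 4, 1, 94]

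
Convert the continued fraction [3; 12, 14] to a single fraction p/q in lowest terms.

Fold from the inside: start with 14/1.
  12 + 1/14 = 169/14
  3 + 14/169 = 521/169

521/169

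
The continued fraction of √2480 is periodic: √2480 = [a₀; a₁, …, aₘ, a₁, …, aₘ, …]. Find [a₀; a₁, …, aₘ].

a₀ = ⌊√2480⌋ = 49.
With m₀=0, d₀=1 and mₖ₊₁ = dₖaₖ − mₖ, dₖ₊₁ = (n − mₖ₊₁²)/dₖ, aₖ₊₁ = ⌊(a₀+mₖ₊₁)/dₖ₊₁⌋:
  k=1: m=49, d=79, a=1
  k=2: m=30, d=20, a=3
  k=3: m=30, d=79, a=1
  k=4: m=49, d=1, a=98
d=1 and a=2a₀=98 at k=4, so the next step gives (m, d) = (49, 79) again — its k=1 value — and the period has length 4.

[49; 1, 3, 1, 98]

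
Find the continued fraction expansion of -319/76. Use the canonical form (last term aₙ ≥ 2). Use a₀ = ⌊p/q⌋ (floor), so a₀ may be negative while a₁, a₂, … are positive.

[-5; 1, 4, 15]

-319 = -5*76 + 61
76 = 1*61 + 15
61 = 4*15 + 1
15 = 15*1 + 0  (stop)
So -319/76 = [-5; 1, 4, 15].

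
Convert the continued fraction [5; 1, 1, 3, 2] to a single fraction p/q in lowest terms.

Fold from the inside: start with 2/1.
  3 + 1/2 = 7/2
  1 + 2/7 = 9/7
  1 + 7/9 = 16/9
  5 + 9/16 = 89/16

89/16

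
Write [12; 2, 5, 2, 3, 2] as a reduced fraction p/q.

2367/190

Fold from the inside: start with 2/1.
  3 + 1/2 = 7/2
  2 + 2/7 = 16/7
  5 + 7/16 = 87/16
  2 + 16/87 = 190/87
  12 + 87/190 = 2367/190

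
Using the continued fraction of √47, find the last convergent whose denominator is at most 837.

√47 = [6; 1, 5, 1, 12, …] (period length 4).
Convergents:
  p_0/q_0 = 6/1
  p_1/q_1 = 7/1
  p_2/q_2 = 41/6
  p_3/q_3 = 48/7
  p_4/q_4 = 617/90
  p_5/q_5 = 665/97
  p_6/q_6 = 3942/575
  p_7/q_7 = 4607/672
  p_8/q_8 = 59226/8639
q_7 = 672 ≤ 837 < 8639 = q_8, so the answer is 4607/672.

4607/672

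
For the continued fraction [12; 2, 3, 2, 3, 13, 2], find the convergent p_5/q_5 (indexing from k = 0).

Using pₖ = aₖpₖ₋₁ + pₖ₋₂, qₖ = aₖqₖ₋₁ + qₖ₋₂ (with p₋₁=1, p₋₂=0, q₋₁=0, q₋₂=1):
  k=0: a=12, p=12, q=1
  k=1: a=2, p=25, q=2
  k=2: a=3, p=87, q=7
  k=3: a=2, p=199, q=16
  k=4: a=3, p=684, q=55
  k=5: a=13, p=9091, q=731

9091/731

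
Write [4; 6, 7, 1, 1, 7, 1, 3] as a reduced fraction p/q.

Using pₖ = aₖpₖ₋₁ + pₖ₋₂ and qₖ = aₖqₖ₋₁ + qₖ₋₂:
  k=0: a=4, p=4, q=1
  k=1: a=6, p=25, q=6
  k=2: a=7, p=179, q=43
  k=3: a=1, p=204, q=49
  k=4: a=1, p=383, q=92
  k=5: a=7, p=2885, q=693
  k=6: a=1, p=3268, q=785
  k=7: a=3, p=12689, q=3048

12689/3048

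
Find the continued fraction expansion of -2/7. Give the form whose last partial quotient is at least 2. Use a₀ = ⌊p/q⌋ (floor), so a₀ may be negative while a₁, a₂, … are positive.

[-1; 1, 2, 2]

-2 = -1·7 + 5
7 = 1·5 + 2
5 = 2·2 + 1
2 = 2·1 + 0  (stop)
So -2/7 = [-1; 1, 2, 2].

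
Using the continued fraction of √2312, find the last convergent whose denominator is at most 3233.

55440/1153

√2312 = [48; 12, 96, …] (period length 2).
Convergents:
  p_0/q_0 = 48/1
  p_1/q_1 = 577/12
  p_2/q_2 = 55440/1153
  p_3/q_3 = 665857/13848
q_2 = 1153 ≤ 3233 < 13848 = q_3, so the answer is 55440/1153.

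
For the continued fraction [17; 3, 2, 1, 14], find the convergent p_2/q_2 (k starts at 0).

121/7

Using pₖ = aₖpₖ₋₁ + pₖ₋₂, qₖ = aₖqₖ₋₁ + qₖ₋₂ (with p₋₁=1, p₋₂=0, q₋₁=0, q₋₂=1):
  k=0: a=17, p=17, q=1
  k=1: a=3, p=52, q=3
  k=2: a=2, p=121, q=7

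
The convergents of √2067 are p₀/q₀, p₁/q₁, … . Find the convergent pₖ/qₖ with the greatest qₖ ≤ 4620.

115161/2533

√2067 = [45; 2, 6, 2, 90, …] (period length 4).
Convergents:
  p_0/q_0 = 45/1
  p_1/q_1 = 91/2
  p_2/q_2 = 591/13
  p_3/q_3 = 1273/28
  p_4/q_4 = 115161/2533
  p_5/q_5 = 231595/5094
q_4 = 2533 ≤ 4620 < 5094 = q_5, so the answer is 115161/2533.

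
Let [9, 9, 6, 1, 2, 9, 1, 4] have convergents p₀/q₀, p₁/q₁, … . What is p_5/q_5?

15586/1711

Using pₖ = aₖpₖ₋₁ + pₖ₋₂, qₖ = aₖqₖ₋₁ + qₖ₋₂ (with p₋₁=1, p₋₂=0, q₋₁=0, q₋₂=1):
  k=0: a=9, p=9, q=1
  k=1: a=9, p=82, q=9
  k=2: a=6, p=501, q=55
  k=3: a=1, p=583, q=64
  k=4: a=2, p=1667, q=183
  k=5: a=9, p=15586, q=1711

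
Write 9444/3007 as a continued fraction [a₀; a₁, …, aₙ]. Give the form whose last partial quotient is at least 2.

9444 = 3*3007 + 423
3007 = 7*423 + 46
423 = 9*46 + 9
46 = 5*9 + 1
9 = 9*1 + 0  (stop)
So 9444/3007 = [3; 7, 9, 5, 9].

[3; 7, 9, 5, 9]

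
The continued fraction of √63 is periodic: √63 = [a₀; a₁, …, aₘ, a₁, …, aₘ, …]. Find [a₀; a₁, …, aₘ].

[7; 1, 14]

a₀ = ⌊√63⌋ = 7.
With m₀=0, d₀=1 and mₖ₊₁ = dₖaₖ − mₖ, dₖ₊₁ = (n − mₖ₊₁²)/dₖ, aₖ₊₁ = ⌊(a₀+mₖ₊₁)/dₖ₊₁⌋:
  k=1: m=7, d=14, a=1
  k=2: m=7, d=1, a=14
d=1 and a=2a₀=14 at k=2, so the next step gives (m, d) = (7, 14) again — its k=1 value — and the period has length 2.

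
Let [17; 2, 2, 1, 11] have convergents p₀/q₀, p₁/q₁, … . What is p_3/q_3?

122/7

Using pₖ = aₖpₖ₋₁ + pₖ₋₂, qₖ = aₖqₖ₋₁ + qₖ₋₂ (with p₋₁=1, p₋₂=0, q₋₁=0, q₋₂=1):
  k=0: a=17, p=17, q=1
  k=1: a=2, p=35, q=2
  k=2: a=2, p=87, q=5
  k=3: a=1, p=122, q=7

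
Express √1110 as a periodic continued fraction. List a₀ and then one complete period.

a₀ = ⌊√1110⌋ = 33.
With m₀=0, d₀=1 and mₖ₊₁ = dₖaₖ − mₖ, dₖ₊₁ = (n − mₖ₊₁²)/dₖ, aₖ₊₁ = ⌊(a₀+mₖ₊₁)/dₖ₊₁⌋:
  k=1: m=33, d=21, a=3
  k=2: m=30, d=10, a=6
  k=3: m=30, d=21, a=3
  k=4: m=33, d=1, a=66
d=1 and a=2a₀=66 at k=4, so the next step gives (m, d) = (33, 21) again — its k=1 value — and the period has length 4.

[33; 3, 6, 3, 66]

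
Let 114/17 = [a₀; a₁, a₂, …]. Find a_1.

1

114 = 6·17 + 12   →  a_0 = 6
17 = 1·12 + 5   →  a_1 = 1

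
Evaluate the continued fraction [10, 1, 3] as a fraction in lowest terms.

43/4

Fold from the inside: start with 3/1.
  1 + 1/3 = 4/3
  10 + 3/4 = 43/4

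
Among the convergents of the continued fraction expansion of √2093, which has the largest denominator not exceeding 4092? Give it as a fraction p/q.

66977/1464

√2093 = [45; 1, 2, 1, 90, …] (period length 4).
Convergents:
  p_0/q_0 = 45/1
  p_1/q_1 = 46/1
  p_2/q_2 = 137/3
  p_3/q_3 = 183/4
  p_4/q_4 = 16607/363
  p_5/q_5 = 16790/367
  p_6/q_6 = 50187/1097
  p_7/q_7 = 66977/1464
  p_8/q_8 = 6078117/132857
q_7 = 1464 ≤ 4092 < 132857 = q_8, so the answer is 66977/1464.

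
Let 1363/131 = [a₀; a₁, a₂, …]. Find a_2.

2

1363 = 10·131 + 53   →  a_0 = 10
131 = 2·53 + 25   →  a_1 = 2
53 = 2·25 + 3   →  a_2 = 2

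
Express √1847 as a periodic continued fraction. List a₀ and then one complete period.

a₀ = ⌊√1847⌋ = 42.
With m₀=0, d₀=1 and mₖ₊₁ = dₖaₖ − mₖ, dₖ₊₁ = (n − mₖ₊₁²)/dₖ, aₖ₊₁ = ⌊(a₀+mₖ₊₁)/dₖ₊₁⌋:
  k=1: m=42, d=83, a=1
  k=2: m=41, d=2, a=41
  k=3: m=41, d=83, a=1
  k=4: m=42, d=1, a=84
d=1 and a=2a₀=84 at k=4, so the next step gives (m, d) = (42, 83) again — its k=1 value — and the period has length 4.

[42; 1, 41, 1, 84]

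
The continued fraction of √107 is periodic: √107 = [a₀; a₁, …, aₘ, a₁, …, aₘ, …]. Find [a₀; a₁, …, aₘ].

a₀ = ⌊√107⌋ = 10.
With m₀=0, d₀=1 and mₖ₊₁ = dₖaₖ − mₖ, dₖ₊₁ = (n − mₖ₊₁²)/dₖ, aₖ₊₁ = ⌊(a₀+mₖ₊₁)/dₖ₊₁⌋:
  k=1: m=10, d=7, a=2
  k=2: m=4, d=13, a=1
  k=3: m=9, d=2, a=9
  k=4: m=9, d=13, a=1
  k=5: m=4, d=7, a=2
  k=6: m=10, d=1, a=20
d=1 and a=2a₀=20 at k=6, so the next step gives (m, d) = (10, 7) again — its k=1 value — and the period has length 6.

[10; 2, 1, 9, 1, 2, 20]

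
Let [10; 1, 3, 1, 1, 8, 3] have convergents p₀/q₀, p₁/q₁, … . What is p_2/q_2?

43/4

Using pₖ = aₖpₖ₋₁ + pₖ₋₂, qₖ = aₖqₖ₋₁ + qₖ₋₂ (with p₋₁=1, p₋₂=0, q₋₁=0, q₋₂=1):
  k=0: a=10, p=10, q=1
  k=1: a=1, p=11, q=1
  k=2: a=3, p=43, q=4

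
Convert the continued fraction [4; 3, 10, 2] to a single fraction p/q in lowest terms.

Fold from the inside: start with 2/1.
  10 + 1/2 = 21/2
  3 + 2/21 = 65/21
  4 + 21/65 = 281/65

281/65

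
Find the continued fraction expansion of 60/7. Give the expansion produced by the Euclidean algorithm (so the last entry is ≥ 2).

60 = 8·7 + 4
7 = 1·4 + 3
4 = 1·3 + 1
3 = 3·1 + 0  (stop)
So 60/7 = [8; 1, 1, 3].

[8; 1, 1, 3]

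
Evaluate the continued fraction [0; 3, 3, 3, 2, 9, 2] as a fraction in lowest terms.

457/1510

Fold from the inside: start with 2/1.
  9 + 1/2 = 19/2
  2 + 2/19 = 40/19
  3 + 19/40 = 139/40
  3 + 40/139 = 457/139
  3 + 139/457 = 1510/457
  0 + 457/1510 = 457/1510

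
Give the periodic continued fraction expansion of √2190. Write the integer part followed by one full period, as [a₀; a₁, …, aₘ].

a₀ = ⌊√2190⌋ = 46.
With m₀=0, d₀=1 and mₖ₊₁ = dₖaₖ − mₖ, dₖ₊₁ = (n − mₖ₊₁²)/dₖ, aₖ₊₁ = ⌊(a₀+mₖ₊₁)/dₖ₊₁⌋:
  k=1: m=46, d=74, a=1
  k=2: m=28, d=19, a=3
  k=3: m=29, d=71, a=1
  k=4: m=42, d=6, a=14
  k=5: m=42, d=71, a=1
  k=6: m=29, d=19, a=3
  k=7: m=28, d=74, a=1
  k=8: m=46, d=1, a=92
d=1 and a=2a₀=92 at k=8, so the next step gives (m, d) = (46, 74) again — its k=1 value — and the period has length 8.

[46; 1, 3, 1, 14, 1, 3, 1, 92]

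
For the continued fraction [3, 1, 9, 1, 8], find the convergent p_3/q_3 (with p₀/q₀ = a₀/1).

Using pₖ = aₖpₖ₋₁ + pₖ₋₂, qₖ = aₖqₖ₋₁ + qₖ₋₂ (with p₋₁=1, p₋₂=0, q₋₁=0, q₋₂=1):
  k=0: a=3, p=3, q=1
  k=1: a=1, p=4, q=1
  k=2: a=9, p=39, q=10
  k=3: a=1, p=43, q=11

43/11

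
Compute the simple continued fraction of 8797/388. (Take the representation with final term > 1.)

[22; 1, 2, 18, 7]

8797 = 22·388 + 261
388 = 1·261 + 127
261 = 2·127 + 7
127 = 18·7 + 1
7 = 7·1 + 0  (stop)
So 8797/388 = [22; 1, 2, 18, 7].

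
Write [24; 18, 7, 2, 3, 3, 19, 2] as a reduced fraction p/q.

Using pₖ = aₖpₖ₋₁ + pₖ₋₂ and qₖ = aₖqₖ₋₁ + qₖ₋₂:
  k=0: a=24, p=24, q=1
  k=1: a=18, p=433, q=18
  k=2: a=7, p=3055, q=127
  k=3: a=2, p=6543, q=272
  k=4: a=3, p=22684, q=943
  k=5: a=3, p=74595, q=3101
  k=6: a=19, p=1439989, q=59862
  k=7: a=2, p=2954573, q=122825

2954573/122825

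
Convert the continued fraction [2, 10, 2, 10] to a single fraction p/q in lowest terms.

461/220

Fold from the inside: start with 10/1.
  2 + 1/10 = 21/10
  10 + 10/21 = 220/21
  2 + 21/220 = 461/220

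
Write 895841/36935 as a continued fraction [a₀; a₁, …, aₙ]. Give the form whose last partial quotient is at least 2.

[24; 3, 1, 13, 19, 8, 1, 3]

895841 = 24*36935 + 9401
36935 = 3*9401 + 8732
9401 = 1*8732 + 669
8732 = 13*669 + 35
669 = 19*35 + 4
35 = 8*4 + 3
4 = 1*3 + 1
3 = 3*1 + 0  (stop)
So 895841/36935 = [24; 3, 1, 13, 19, 8, 1, 3].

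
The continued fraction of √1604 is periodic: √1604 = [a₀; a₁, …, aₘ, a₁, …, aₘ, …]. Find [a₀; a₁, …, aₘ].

a₀ = ⌊√1604⌋ = 40.
With m₀=0, d₀=1 and mₖ₊₁ = dₖaₖ − mₖ, dₖ₊₁ = (n − mₖ₊₁²)/dₖ, aₖ₊₁ = ⌊(a₀+mₖ₊₁)/dₖ₊₁⌋:
  k=1: m=40, d=4, a=20
  k=2: m=40, d=1, a=80
d=1 and a=2a₀=80 at k=2, so the next step gives (m, d) = (40, 4) again — its k=1 value — and the period has length 2.

[40; 20, 80]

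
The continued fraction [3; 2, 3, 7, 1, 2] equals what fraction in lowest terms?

573/167

Fold from the inside: start with 2/1.
  1 + 1/2 = 3/2
  7 + 2/3 = 23/3
  3 + 3/23 = 72/23
  2 + 23/72 = 167/72
  3 + 72/167 = 573/167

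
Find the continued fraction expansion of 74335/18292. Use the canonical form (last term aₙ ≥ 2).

[4; 15, 1, 2, 14, 13, 2]

74335 = 4×18292 + 1167
18292 = 15×1167 + 787
1167 = 1×787 + 380
787 = 2×380 + 27
380 = 14×27 + 2
27 = 13×2 + 1
2 = 2×1 + 0  (stop)
So 74335/18292 = [4; 15, 1, 2, 14, 13, 2].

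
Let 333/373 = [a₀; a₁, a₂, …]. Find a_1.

1

333 = 0·373 + 333   →  a_0 = 0
373 = 1·333 + 40   →  a_1 = 1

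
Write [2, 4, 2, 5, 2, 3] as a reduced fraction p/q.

Fold from the inside: start with 3/1.
  2 + 1/3 = 7/3
  5 + 3/7 = 38/7
  2 + 7/38 = 83/38
  4 + 38/83 = 370/83
  2 + 83/370 = 823/370

823/370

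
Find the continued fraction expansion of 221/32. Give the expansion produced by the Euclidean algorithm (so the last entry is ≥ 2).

[6; 1, 9, 1, 2]

221 = 6·32 + 29
32 = 1·29 + 3
29 = 9·3 + 2
3 = 1·2 + 1
2 = 2·1 + 0  (stop)
So 221/32 = [6; 1, 9, 1, 2].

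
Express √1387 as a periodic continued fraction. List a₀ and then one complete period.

a₀ = ⌊√1387⌋ = 37.

[37; 4, 8, 37, 8, 4, 74]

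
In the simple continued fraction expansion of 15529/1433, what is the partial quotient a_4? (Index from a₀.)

14

15529 = 10·1433 + 1199   →  a_0 = 10
1433 = 1·1199 + 234   →  a_1 = 1
1199 = 5·234 + 29   →  a_2 = 5
234 = 8·29 + 2   →  a_3 = 8
29 = 14·2 + 1   →  a_4 = 14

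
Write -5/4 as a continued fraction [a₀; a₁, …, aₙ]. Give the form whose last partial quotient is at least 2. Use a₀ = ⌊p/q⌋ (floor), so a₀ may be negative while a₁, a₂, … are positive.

[-2; 1, 3]

-5 = -2·4 + 3
4 = 1·3 + 1
3 = 3·1 + 0  (stop)
So -5/4 = [-2; 1, 3].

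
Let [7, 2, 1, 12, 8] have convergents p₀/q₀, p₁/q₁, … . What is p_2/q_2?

Using pₖ = aₖpₖ₋₁ + pₖ₋₂, qₖ = aₖqₖ₋₁ + qₖ₋₂ (with p₋₁=1, p₋₂=0, q₋₁=0, q₋₂=1):
  k=0: a=7, p=7, q=1
  k=1: a=2, p=15, q=2
  k=2: a=1, p=22, q=3

22/3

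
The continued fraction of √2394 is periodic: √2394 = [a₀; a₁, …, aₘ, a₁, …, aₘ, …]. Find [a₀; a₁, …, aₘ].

a₀ = ⌊√2394⌋ = 48.
With m₀=0, d₀=1 and mₖ₊₁ = dₖaₖ − mₖ, dₖ₊₁ = (n − mₖ₊₁²)/dₖ, aₖ₊₁ = ⌊(a₀+mₖ₊₁)/dₖ₊₁⌋:
  k=1: m=48, d=90, a=1
  k=2: m=42, d=7, a=12
  k=3: m=42, d=90, a=1
  k=4: m=48, d=1, a=96
d=1 and a=2a₀=96 at k=4, so the next step gives (m, d) = (48, 90) again — its k=1 value — and the period has length 4.

[48; 1, 12, 1, 96]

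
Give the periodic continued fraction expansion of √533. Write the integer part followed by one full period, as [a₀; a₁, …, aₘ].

[23; 11, 1, 1, 11, 46]

a₀ = ⌊√533⌋ = 23.
With m₀=0, d₀=1 and mₖ₊₁ = dₖaₖ − mₖ, dₖ₊₁ = (n − mₖ₊₁²)/dₖ, aₖ₊₁ = ⌊(a₀+mₖ₊₁)/dₖ₊₁⌋:
  k=1: m=23, d=4, a=11
  k=2: m=21, d=23, a=1
  k=3: m=2, d=23, a=1
  k=4: m=21, d=4, a=11
  k=5: m=23, d=1, a=46
d=1 and a=2a₀=46 at k=5, so the next step gives (m, d) = (23, 4) again — its k=1 value — and the period has length 5.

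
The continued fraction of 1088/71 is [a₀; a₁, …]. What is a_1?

3

1088 = 15·71 + 23   →  a_0 = 15
71 = 3·23 + 2   →  a_1 = 3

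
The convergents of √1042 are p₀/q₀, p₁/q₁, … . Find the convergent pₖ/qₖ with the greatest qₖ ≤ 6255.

156429/4846

√1042 = [32; 3, 1, 1, 3, 64, …] (period length 5).
Convergents:
  p_0/q_0 = 32/1
  p_1/q_1 = 97/3
  p_2/q_2 = 129/4
  p_3/q_3 = 226/7
  p_4/q_4 = 807/25
  p_5/q_5 = 51874/1607
  p_6/q_6 = 156429/4846
  p_7/q_7 = 208303/6453
q_6 = 4846 ≤ 6255 < 6453 = q_7, so the answer is 156429/4846.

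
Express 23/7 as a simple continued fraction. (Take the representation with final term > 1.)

23 = 3×7 + 2
7 = 3×2 + 1
2 = 2×1 + 0  (stop)
So 23/7 = [3; 3, 2].

[3; 3, 2]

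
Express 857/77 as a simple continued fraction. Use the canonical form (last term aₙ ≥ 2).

857 = 11*77 + 10
77 = 7*10 + 7
10 = 1*7 + 3
7 = 2*3 + 1
3 = 3*1 + 0  (stop)
So 857/77 = [11; 7, 1, 2, 3].

[11; 7, 1, 2, 3]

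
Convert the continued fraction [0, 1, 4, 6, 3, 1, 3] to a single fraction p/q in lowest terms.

Using pₖ = aₖpₖ₋₁ + pₖ₋₂ and qₖ = aₖqₖ₋₁ + qₖ₋₂:
  k=0: a=0, p=0, q=1
  k=1: a=1, p=1, q=1
  k=2: a=4, p=4, q=5
  k=3: a=6, p=25, q=31
  k=4: a=3, p=79, q=98
  k=5: a=1, p=104, q=129
  k=6: a=3, p=391, q=485

391/485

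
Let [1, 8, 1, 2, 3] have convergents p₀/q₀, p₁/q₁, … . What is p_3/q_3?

29/26

Using pₖ = aₖpₖ₋₁ + pₖ₋₂, qₖ = aₖqₖ₋₁ + qₖ₋₂ (with p₋₁=1, p₋₂=0, q₋₁=0, q₋₂=1):
  k=0: a=1, p=1, q=1
  k=1: a=8, p=9, q=8
  k=2: a=1, p=10, q=9
  k=3: a=2, p=29, q=26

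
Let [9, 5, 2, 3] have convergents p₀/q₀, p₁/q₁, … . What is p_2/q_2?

101/11

Using pₖ = aₖpₖ₋₁ + pₖ₋₂, qₖ = aₖqₖ₋₁ + qₖ₋₂ (with p₋₁=1, p₋₂=0, q₋₁=0, q₋₂=1):
  k=0: a=9, p=9, q=1
  k=1: a=5, p=46, q=5
  k=2: a=2, p=101, q=11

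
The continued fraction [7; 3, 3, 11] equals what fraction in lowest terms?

Using pₖ = aₖpₖ₋₁ + pₖ₋₂ and qₖ = aₖqₖ₋₁ + qₖ₋₂:
  k=0: a=7, p=7, q=1
  k=1: a=3, p=22, q=3
  k=2: a=3, p=73, q=10
  k=3: a=11, p=825, q=113

825/113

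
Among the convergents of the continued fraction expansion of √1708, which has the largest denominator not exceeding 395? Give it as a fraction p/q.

7687/186

√1708 = [41; 3, 20, 3, 82, …] (period length 4).
Convergents:
  p_0/q_0 = 41/1
  p_1/q_1 = 124/3
  p_2/q_2 = 2521/61
  p_3/q_3 = 7687/186
  p_4/q_4 = 632855/15313
q_3 = 186 ≤ 395 < 15313 = q_4, so the answer is 7687/186.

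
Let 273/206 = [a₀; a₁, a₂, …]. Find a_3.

2

273 = 1·206 + 67   →  a_0 = 1
206 = 3·67 + 5   →  a_1 = 3
67 = 13·5 + 2   →  a_2 = 13
5 = 2·2 + 1   →  a_3 = 2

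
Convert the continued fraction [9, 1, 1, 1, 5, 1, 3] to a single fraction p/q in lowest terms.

Fold from the inside: start with 3/1.
  1 + 1/3 = 4/3
  5 + 3/4 = 23/4
  1 + 4/23 = 27/23
  1 + 23/27 = 50/27
  1 + 27/50 = 77/50
  9 + 50/77 = 743/77

743/77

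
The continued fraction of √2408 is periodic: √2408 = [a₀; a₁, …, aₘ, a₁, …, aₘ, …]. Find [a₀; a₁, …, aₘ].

[49; 14, 98]

a₀ = ⌊√2408⌋ = 49.
With m₀=0, d₀=1 and mₖ₊₁ = dₖaₖ − mₖ, dₖ₊₁ = (n − mₖ₊₁²)/dₖ, aₖ₊₁ = ⌊(a₀+mₖ₊₁)/dₖ₊₁⌋:
  k=1: m=49, d=7, a=14
  k=2: m=49, d=1, a=98
d=1 and a=2a₀=98 at k=2, so the next step gives (m, d) = (49, 7) again — its k=1 value — and the period has length 2.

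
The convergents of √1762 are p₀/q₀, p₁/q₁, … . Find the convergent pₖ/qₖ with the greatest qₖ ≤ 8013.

√1762 = [41; 1, 40, 1, 82, …] (period length 4).
Convergents:
  p_0/q_0 = 41/1
  p_1/q_1 = 42/1
  p_2/q_2 = 1721/41
  p_3/q_3 = 1763/42
  p_4/q_4 = 146287/3485
  p_5/q_5 = 148050/3527
  p_6/q_6 = 6068287/144565
q_5 = 3527 ≤ 8013 < 144565 = q_6, so the answer is 148050/3527.

148050/3527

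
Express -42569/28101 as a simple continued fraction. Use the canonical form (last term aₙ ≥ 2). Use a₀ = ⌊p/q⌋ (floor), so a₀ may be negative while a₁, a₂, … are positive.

-42569 = -2*28101 + 13633
28101 = 2*13633 + 835
13633 = 16*835 + 273
835 = 3*273 + 16
273 = 17*16 + 1
16 = 16*1 + 0  (stop)
So -42569/28101 = [-2; 2, 16, 3, 17, 16].

[-2; 2, 16, 3, 17, 16]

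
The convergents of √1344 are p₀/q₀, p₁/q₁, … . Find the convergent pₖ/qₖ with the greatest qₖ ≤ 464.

6049/165

√1344 = [36; 1, 1, 1, 17, 1, 1, 1, 72, …] (period length 8).
Convergents:
  p_0/q_0 = 36/1
  p_1/q_1 = 37/1
  p_2/q_2 = 73/2
  p_3/q_3 = 110/3
  p_4/q_4 = 1943/53
  p_5/q_5 = 2053/56
  p_6/q_6 = 3996/109
  p_7/q_7 = 6049/165
  p_8/q_8 = 439524/11989
q_7 = 165 ≤ 464 < 11989 = q_8, so the answer is 6049/165.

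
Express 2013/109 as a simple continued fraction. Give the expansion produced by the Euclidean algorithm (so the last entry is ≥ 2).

2013 = 18×109 + 51
109 = 2×51 + 7
51 = 7×7 + 2
7 = 3×2 + 1
2 = 2×1 + 0  (stop)
So 2013/109 = [18; 2, 7, 3, 2].

[18; 2, 7, 3, 2]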